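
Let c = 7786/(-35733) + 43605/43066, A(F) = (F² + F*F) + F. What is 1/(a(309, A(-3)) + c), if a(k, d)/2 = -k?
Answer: -1538877378/949803394015 ≈ -0.0016202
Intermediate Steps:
A(F) = F + 2*F² (A(F) = (F² + F²) + F = 2*F² + F = F + 2*F²)
a(k, d) = -2*k (a(k, d) = 2*(-k) = -2*k)
c = 1222825589/1538877378 (c = 7786*(-1/35733) + 43605*(1/43066) = -7786/35733 + 43605/43066 = 1222825589/1538877378 ≈ 0.79462)
1/(a(309, A(-3)) + c) = 1/(-2*309 + 1222825589/1538877378) = 1/(-618 + 1222825589/1538877378) = 1/(-949803394015/1538877378) = -1538877378/949803394015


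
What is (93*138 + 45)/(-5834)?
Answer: -12879/5834 ≈ -2.2076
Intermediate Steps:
(93*138 + 45)/(-5834) = (12834 + 45)*(-1/5834) = 12879*(-1/5834) = -12879/5834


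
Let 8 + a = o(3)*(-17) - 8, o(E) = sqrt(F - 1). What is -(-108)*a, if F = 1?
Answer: -1728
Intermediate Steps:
o(E) = 0 (o(E) = sqrt(1 - 1) = sqrt(0) = 0)
a = -16 (a = -8 + (0*(-17) - 8) = -8 + (0 - 8) = -8 - 8 = -16)
-(-108)*a = -(-108)*(-16) = -108*16 = -1728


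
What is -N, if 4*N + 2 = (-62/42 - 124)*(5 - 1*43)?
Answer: -25022/21 ≈ -1191.5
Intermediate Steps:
N = 25022/21 (N = -½ + ((-62/42 - 124)*(5 - 1*43))/4 = -½ + ((-62*1/42 - 124)*(5 - 43))/4 = -½ + ((-31/21 - 124)*(-38))/4 = -½ + (-2635/21*(-38))/4 = -½ + (¼)*(100130/21) = -½ + 50065/42 = 25022/21 ≈ 1191.5)
-N = -1*25022/21 = -25022/21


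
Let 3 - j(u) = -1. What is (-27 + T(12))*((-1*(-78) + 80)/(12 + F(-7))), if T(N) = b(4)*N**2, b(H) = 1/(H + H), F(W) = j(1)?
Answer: -711/8 ≈ -88.875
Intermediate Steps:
j(u) = 4 (j(u) = 3 - 1*(-1) = 3 + 1 = 4)
F(W) = 4
b(H) = 1/(2*H)
T(N) = N**2/8 (T(N) = ((1/2)/4)*N**2 = ((1/2)*(1/4))*N**2 = N**2/8)
(-27 + T(12))*((-1*(-78) + 80)/(12 + F(-7))) = (-27 + (1/8)*12**2)*((-1*(-78) + 80)/(12 + 4)) = (-27 + (1/8)*144)*((78 + 80)/16) = (-27 + 18)*(158*(1/16)) = -9*79/8 = -711/8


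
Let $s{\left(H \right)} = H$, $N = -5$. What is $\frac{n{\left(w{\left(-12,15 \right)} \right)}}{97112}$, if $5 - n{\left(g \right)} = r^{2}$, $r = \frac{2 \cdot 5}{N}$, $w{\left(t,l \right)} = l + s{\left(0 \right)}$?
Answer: $\frac{1}{97112} \approx 1.0297 \cdot 10^{-5}$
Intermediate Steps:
$w{\left(t,l \right)} = l$ ($w{\left(t,l \right)} = l + 0 = l$)
$r = -2$ ($r = \frac{2 \cdot 5}{-5} = 10 \left(- \frac{1}{5}\right) = -2$)
$n{\left(g \right)} = 1$ ($n{\left(g \right)} = 5 - \left(-2\right)^{2} = 5 - 4 = 1$)
$\frac{n{\left(w{\left(-12,15 \right)} \right)}}{97112} = 1 \cdot \frac{1}{97112} = \frac{1}{97112}$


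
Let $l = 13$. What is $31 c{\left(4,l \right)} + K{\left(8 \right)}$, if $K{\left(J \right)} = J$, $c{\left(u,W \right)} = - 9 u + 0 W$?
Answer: $-1108$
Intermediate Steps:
$c{\left(u,W \right)} = - 9 u$ ($c{\left(u,W \right)} = - 9 u + 0 = - 9 u$)
$31 c{\left(4,l \right)} + K{\left(8 \right)} = 31 \left(\left(-9\right) 4\right) + 8 = 31 \left(-36\right) + 8 = -1116 + 8 = -1108$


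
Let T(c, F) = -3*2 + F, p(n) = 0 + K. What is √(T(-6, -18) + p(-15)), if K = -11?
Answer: I*√35 ≈ 5.9161*I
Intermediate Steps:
p(n) = -11 (p(n) = 0 - 11 = -11)
T(c, F) = -6 + F
√(T(-6, -18) + p(-15)) = √((-6 - 18) - 11) = √(-24 - 11) = √(-35) = I*√35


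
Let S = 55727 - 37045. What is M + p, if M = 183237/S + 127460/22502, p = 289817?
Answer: 60920229997041/210191182 ≈ 2.8983e+5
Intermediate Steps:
S = 18682
M = 3252203347/210191182 (M = 183237/18682 + 127460/22502 = 183237*(1/18682) + 127460*(1/22502) = 183237/18682 + 63730/11251 = 3252203347/210191182 ≈ 15.473)
M + p = 3252203347/210191182 + 289817 = 60920229997041/210191182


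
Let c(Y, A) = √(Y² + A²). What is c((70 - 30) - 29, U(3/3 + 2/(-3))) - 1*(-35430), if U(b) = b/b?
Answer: 35430 + √122 ≈ 35441.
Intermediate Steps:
U(b) = 1
c(Y, A) = √(A² + Y²)
c((70 - 30) - 29, U(3/3 + 2/(-3))) - 1*(-35430) = √(1² + ((70 - 30) - 29)²) - 1*(-35430) = √(1 + (40 - 29)²) + 35430 = √(1 + 11²) + 35430 = √(1 + 121) + 35430 = √122 + 35430 = 35430 + √122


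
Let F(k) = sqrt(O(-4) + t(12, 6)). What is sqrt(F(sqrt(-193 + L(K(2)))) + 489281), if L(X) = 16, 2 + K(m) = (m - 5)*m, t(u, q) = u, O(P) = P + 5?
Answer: sqrt(489281 + sqrt(13)) ≈ 699.49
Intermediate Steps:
O(P) = 5 + P
K(m) = -2 + m*(-5 + m) (K(m) = -2 + (m - 5)*m = -2 + (-5 + m)*m = -2 + m*(-5 + m))
F(k) = sqrt(13) (F(k) = sqrt((5 - 4) + 12) = sqrt(1 + 12) = sqrt(13))
sqrt(F(sqrt(-193 + L(K(2)))) + 489281) = sqrt(sqrt(13) + 489281) = sqrt(489281 + sqrt(13))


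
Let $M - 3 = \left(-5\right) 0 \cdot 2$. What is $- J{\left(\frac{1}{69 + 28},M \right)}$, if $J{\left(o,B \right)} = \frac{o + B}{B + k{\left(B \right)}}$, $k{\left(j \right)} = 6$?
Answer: $- \frac{292}{873} \approx -0.33448$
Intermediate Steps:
$M = 3$ ($M = 3 + \left(-5\right) 0 \cdot 2 = 3 + 0 \cdot 2 = 3 + 0 = 3$)
$J{\left(o,B \right)} = \frac{B + o}{6 + B}$ ($J{\left(o,B \right)} = \frac{o + B}{B + 6} = \frac{B + o}{6 + B}$)
$- J{\left(\frac{1}{69 + 28},M \right)} = - \frac{3 + \frac{1}{69 + 28}}{6 + 3} = - \frac{3 + \frac{1}{97}}{9} = - \frac{292}{9 \cdot 97} = \left(-1\right) \frac{292}{873} = - \frac{292}{873}$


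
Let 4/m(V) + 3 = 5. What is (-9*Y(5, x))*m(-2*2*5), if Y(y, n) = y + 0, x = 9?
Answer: -90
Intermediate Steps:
Y(y, n) = y
m(V) = 2 (m(V) = 4/(-3 + 5) = 4/2 = 4*(1/2) = 2)
(-9*Y(5, x))*m(-2*2*5) = -9*5*2 = -45*2 = -90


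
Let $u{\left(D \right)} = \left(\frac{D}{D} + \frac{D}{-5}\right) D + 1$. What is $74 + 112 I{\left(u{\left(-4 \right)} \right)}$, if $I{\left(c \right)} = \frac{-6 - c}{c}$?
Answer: $\frac{2182}{31} \approx 70.387$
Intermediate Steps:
$u{\left(D \right)} = 1 + D \left(1 - \frac{D}{5}\right)$ ($u{\left(D \right)} = \left(1 + D \left(- \frac{1}{5}\right)\right) D + 1 = \left(1 - \frac{D}{5}\right) D + 1 = D \left(1 - \frac{D}{5}\right) + 1 = 1 + D \left(1 - \frac{D}{5}\right)$)
$I{\left(c \right)} = \frac{-6 - c}{c}$
$74 + 112 I{\left(u{\left(-4 \right)} \right)} = 74 + 112 \frac{-6 - \left(1 - 4 - \frac{\left(-4\right)^{2}}{5}\right)}{1 - 4 - \frac{\left(-4\right)^{2}}{5}} = 74 + 112 \frac{-6 - \left(1 - 4 - \frac{16}{5}\right)}{1 - 4 - \frac{16}{5}} = 74 + 112 \frac{-6 - - \frac{31}{5}}{- \frac{31}{5}} = 74 + 112 \left(- \frac{5 \left(-6 + \frac{31}{5}\right)}{31}\right) = 74 + 112 \left(\left(- \frac{5}{31}\right) \frac{1}{5}\right) = 74 + 112 \left(- \frac{1}{31}\right) = 74 - \frac{112}{31} = \frac{2182}{31}$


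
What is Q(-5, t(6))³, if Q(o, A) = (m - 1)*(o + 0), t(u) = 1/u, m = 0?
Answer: 125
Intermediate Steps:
Q(o, A) = -o (Q(o, A) = (0 - 1)*(o + 0) = -o)
Q(-5, t(6))³ = (-1*(-5))³ = 5³ = 125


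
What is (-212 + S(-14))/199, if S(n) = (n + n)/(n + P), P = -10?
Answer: -1265/1194 ≈ -1.0595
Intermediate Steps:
S(n) = 2*n/(-10 + n) (S(n) = (n + n)/(n - 10) = (2*n)/(-10 + n) = 2*n/(-10 + n))
(-212 + S(-14))/199 = (-212 + 2*(-14)/(-10 - 14))/199 = (-212 + 2*(-14)/(-24))*(1/199) = (-212 + 2*(-14)*(-1/24))*(1/199) = (-212 + 7/6)*(1/199) = -1265/6*1/199 = -1265/1194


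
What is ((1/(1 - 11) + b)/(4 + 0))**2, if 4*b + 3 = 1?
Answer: 9/400 ≈ 0.022500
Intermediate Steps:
b = -1/2 (b = -3/4 + (1/4)*1 = -3/4 + 1/4 = -1/2 ≈ -0.50000)
((1/(1 - 11) + b)/(4 + 0))**2 = ((1/(1 - 11) - 1/2)/(4 + 0))**2 = ((1/(-10) - 1/2)/4)**2 = ((-1/10 - 1/2)*(1/4))**2 = (-3/5*1/4)**2 = (-3/20)**2 = 9/400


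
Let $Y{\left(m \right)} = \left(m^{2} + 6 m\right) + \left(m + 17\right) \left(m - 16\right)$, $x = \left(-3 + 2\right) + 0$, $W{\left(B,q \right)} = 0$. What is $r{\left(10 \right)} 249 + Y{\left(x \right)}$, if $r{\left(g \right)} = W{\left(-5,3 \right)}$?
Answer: $-277$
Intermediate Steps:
$r{\left(g \right)} = 0$
$x = -1$ ($x = -1 + 0 = -1$)
$Y{\left(m \right)} = m^{2} + 6 m + \left(-16 + m\right) \left(17 + m\right)$ ($Y{\left(m \right)} = \left(m^{2} + 6 m\right) + \left(17 + m\right) \left(-16 + m\right) = \left(m^{2} + 6 m\right) + \left(-16 + m\right) \left(17 + m\right) = m^{2} + 6 m + \left(-16 + m\right) \left(17 + m\right)$)
$r{\left(10 \right)} 249 + Y{\left(x \right)} = 0 \cdot 249 + \left(-272 + 2 \left(-1\right)^{2} + 7 \left(-1\right)\right) = 0 - 277 = -277$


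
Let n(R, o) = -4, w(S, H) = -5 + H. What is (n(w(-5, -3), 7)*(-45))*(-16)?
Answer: -2880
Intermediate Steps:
(n(w(-5, -3), 7)*(-45))*(-16) = -4*(-45)*(-16) = 180*(-16) = -2880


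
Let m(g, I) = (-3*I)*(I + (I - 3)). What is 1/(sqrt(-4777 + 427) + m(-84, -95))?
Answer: -3667/201703625 - I*sqrt(174)/605110875 ≈ -1.818e-5 - 2.1799e-8*I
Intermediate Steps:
m(g, I) = -3*I*(-3 + 2*I) (m(g, I) = (-3*I)*(I + (-3 + I)) = (-3*I)*(-3 + 2*I) = -3*I*(-3 + 2*I))
1/(sqrt(-4777 + 427) + m(-84, -95)) = 1/(sqrt(-4777 + 427) + 3*(-95)*(3 - 2*(-95))) = 1/(sqrt(-4350) + 3*(-95)*(3 + 190)) = 1/(5*I*sqrt(174) + 3*(-95)*193) = 1/(5*I*sqrt(174) - 55005) = 1/(-55005 + 5*I*sqrt(174))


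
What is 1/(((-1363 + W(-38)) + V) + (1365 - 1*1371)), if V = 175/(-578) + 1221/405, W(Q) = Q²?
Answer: 78030/6063871 ≈ 0.012868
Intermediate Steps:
V = 211621/78030 (V = 175*(-1/578) + 1221*(1/405) = -175/578 + 407/135 = 211621/78030 ≈ 2.7120)
1/(((-1363 + W(-38)) + V) + (1365 - 1*1371)) = 1/(((-1363 + (-38)²) + 211621/78030) + (1365 - 1*1371)) = 1/(((-1363 + 1444) + 211621/78030) + (1365 - 1371)) = 1/((81 + 211621/78030) - 6) = 1/(6532051/78030 - 6) = 1/(6063871/78030) = 78030/6063871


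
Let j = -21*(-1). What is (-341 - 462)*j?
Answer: -16863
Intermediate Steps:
j = 21
(-341 - 462)*j = (-341 - 462)*21 = -803*21 = -16863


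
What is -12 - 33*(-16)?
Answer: 516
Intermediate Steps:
-12 - 33*(-16) = -12 + 528 = 516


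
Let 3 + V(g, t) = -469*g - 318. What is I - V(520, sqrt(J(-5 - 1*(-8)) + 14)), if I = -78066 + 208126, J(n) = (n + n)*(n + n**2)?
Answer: 374261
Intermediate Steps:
J(n) = 2*n*(n + n**2) (J(n) = (2*n)*(n + n**2) = 2*n*(n + n**2))
V(g, t) = -321 - 469*g (V(g, t) = -3 + (-469*g - 318) = -3 + (-318 - 469*g) = -321 - 469*g)
I = 130060
I - V(520, sqrt(J(-5 - 1*(-8)) + 14)) = 130060 - (-321 - 469*520) = 130060 - (-321 - 243880) = 130060 - 1*(-244201) = 130060 + 244201 = 374261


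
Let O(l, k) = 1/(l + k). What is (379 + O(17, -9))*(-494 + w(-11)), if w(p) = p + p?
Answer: -391257/2 ≈ -1.9563e+5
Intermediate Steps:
O(l, k) = 1/(k + l)
w(p) = 2*p
(379 + O(17, -9))*(-494 + w(-11)) = (379 + 1/(-9 + 17))*(-494 + 2*(-11)) = (379 + 1/8)*(-494 - 22) = (379 + ⅛)*(-516) = (3033/8)*(-516) = -391257/2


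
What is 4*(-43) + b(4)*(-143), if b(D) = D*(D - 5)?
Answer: 400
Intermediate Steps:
b(D) = D*(-5 + D)
4*(-43) + b(4)*(-143) = 4*(-43) + (4*(-5 + 4))*(-143) = -172 + (4*(-1))*(-143) = -172 - 4*(-143) = -172 + 572 = 400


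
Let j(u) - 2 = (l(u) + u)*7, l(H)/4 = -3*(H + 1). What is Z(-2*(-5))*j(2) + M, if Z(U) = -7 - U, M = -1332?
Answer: 2680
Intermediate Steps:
l(H) = -12 - 12*H (l(H) = 4*(-3*(H + 1)) = 4*(-3*(1 + H)) = 4*(-3 - 3*H) = -12 - 12*H)
j(u) = -82 - 77*u (j(u) = 2 + ((-12 - 12*u) + u)*7 = 2 + (-12 - 11*u)*7 = 2 + (-84 - 77*u) = -82 - 77*u)
Z(-2*(-5))*j(2) + M = (-7 - (-2)*(-5))*(-82 - 77*2) - 1332 = (-7 - 1*10)*(-82 - 154) - 1332 = (-7 - 10)*(-236) - 1332 = -17*(-236) - 1332 = 4012 - 1332 = 2680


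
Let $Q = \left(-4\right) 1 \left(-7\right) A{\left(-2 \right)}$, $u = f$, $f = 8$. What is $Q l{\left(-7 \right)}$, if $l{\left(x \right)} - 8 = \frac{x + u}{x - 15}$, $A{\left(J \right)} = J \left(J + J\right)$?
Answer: $\frac{19600}{11} \approx 1781.8$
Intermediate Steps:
$u = 8$
$A{\left(J \right)} = 2 J^{2}$ ($A{\left(J \right)} = J 2 J = 2 J^{2}$)
$Q = 224$ ($Q = \left(-4\right) 1 \left(-7\right) 2 \left(-2\right)^{2} = \left(-4\right) \left(-7\right) 2 \cdot 4 = 28 \cdot 8 = 224$)
$l{\left(x \right)} = 8 + \frac{8 + x}{-15 + x}$ ($l{\left(x \right)} = 8 + \frac{x + 8}{x - 15} = 8 + \frac{8 + x}{-15 + x}$)
$Q l{\left(-7 \right)} = 224 \frac{-112 + 9 \left(-7\right)}{-15 - 7} = 224 \frac{-112 - 63}{-22} = 224 \left(\left(- \frac{1}{22}\right) \left(-175\right)\right) = 224 \cdot \frac{175}{22} = \frac{19600}{11}$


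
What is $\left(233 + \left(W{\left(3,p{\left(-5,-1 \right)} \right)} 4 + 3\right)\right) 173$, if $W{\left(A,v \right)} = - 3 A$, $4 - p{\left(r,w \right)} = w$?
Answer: $34600$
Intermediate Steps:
$p{\left(r,w \right)} = 4 - w$
$\left(233 + \left(W{\left(3,p{\left(-5,-1 \right)} \right)} 4 + 3\right)\right) 173 = \left(233 + \left(\left(-3\right) 3 \cdot 4 + 3\right)\right) 173 = \left(233 + \left(\left(-9\right) 4 + 3\right)\right) 173 = \left(233 + \left(-36 + 3\right)\right) 173 = \left(233 - 33\right) 173 = 200 \cdot 173 = 34600$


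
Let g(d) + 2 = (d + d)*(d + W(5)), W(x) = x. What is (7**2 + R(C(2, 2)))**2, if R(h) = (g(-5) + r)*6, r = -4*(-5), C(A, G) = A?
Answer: 24649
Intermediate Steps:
g(d) = -2 + 2*d*(5 + d) (g(d) = -2 + (d + d)*(d + 5) = -2 + (2*d)*(5 + d) = -2 + 2*d*(5 + d))
r = 20
R(h) = 108 (R(h) = ((-2 + 2*(-5)**2 + 10*(-5)) + 20)*6 = ((-2 + 2*25 - 50) + 20)*6 = ((-2 + 50 - 50) + 20)*6 = (-2 + 20)*6 = 18*6 = 108)
(7**2 + R(C(2, 2)))**2 = (7**2 + 108)**2 = (49 + 108)**2 = 157**2 = 24649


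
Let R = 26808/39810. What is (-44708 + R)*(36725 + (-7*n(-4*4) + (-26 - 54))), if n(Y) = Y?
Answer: -10903343297784/6635 ≈ -1.6433e+9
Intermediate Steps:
R = 4468/6635 (R = 26808*(1/39810) = 4468/6635 ≈ 0.67340)
(-44708 + R)*(36725 + (-7*n(-4*4) + (-26 - 54))) = (-44708 + 4468/6635)*(36725 + (-(-28)*4 + (-26 - 54))) = -296633112*(36725 + (-7*(-16) - 80))/6635 = -296633112*(36725 + (112 - 80))/6635 = -296633112*(36725 + 32)/6635 = -296633112/6635*36757 = -10903343297784/6635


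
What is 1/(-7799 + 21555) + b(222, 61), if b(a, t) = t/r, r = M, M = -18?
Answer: -419549/123804 ≈ -3.3888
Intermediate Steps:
r = -18
b(a, t) = -t/18 (b(a, t) = t/(-18) = t*(-1/18) = -t/18)
1/(-7799 + 21555) + b(222, 61) = 1/(-7799 + 21555) - 1/18*61 = 1/13756 - 61/18 = -419549/123804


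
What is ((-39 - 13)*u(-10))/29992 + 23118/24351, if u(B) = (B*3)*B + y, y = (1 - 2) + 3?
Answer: 12956123/30430633 ≈ 0.42576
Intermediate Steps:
y = 2 (y = -1 + 3 = 2)
u(B) = 2 + 3*B² (u(B) = (B*3)*B + 2 = (3*B)*B + 2 = 3*B² + 2 = 2 + 3*B²)
((-39 - 13)*u(-10))/29992 + 23118/24351 = ((-39 - 13)*(2 + 3*(-10)²))/29992 + 23118/24351 = -52*(2 + 3*100)*(1/29992) + 23118*(1/24351) = -52*(2 + 300)*(1/29992) + 7706/8117 = -52*302*(1/29992) + 7706/8117 = -15704*1/29992 + 7706/8117 = -1963/3749 + 7706/8117 = 12956123/30430633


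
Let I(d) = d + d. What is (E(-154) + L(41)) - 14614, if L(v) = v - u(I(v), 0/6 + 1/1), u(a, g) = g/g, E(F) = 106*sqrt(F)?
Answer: -14574 + 106*I*sqrt(154) ≈ -14574.0 + 1315.4*I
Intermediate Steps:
I(d) = 2*d
u(a, g) = 1
L(v) = -1 + v (L(v) = v - 1*1 = v - 1 = -1 + v)
(E(-154) + L(41)) - 14614 = (106*sqrt(-154) + (-1 + 41)) - 14614 = (106*(I*sqrt(154)) + 40) - 14614 = (106*I*sqrt(154) + 40) - 14614 = (40 + 106*I*sqrt(154)) - 14614 = -14574 + 106*I*sqrt(154)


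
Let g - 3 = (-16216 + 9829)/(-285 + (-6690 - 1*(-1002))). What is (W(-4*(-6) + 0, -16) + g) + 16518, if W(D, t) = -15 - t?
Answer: 32897431/1991 ≈ 16523.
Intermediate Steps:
g = 8102/1991 (g = 3 + (-16216 + 9829)/(-285 + (-6690 - 1*(-1002))) = 3 - 6387/(-285 + (-6690 + 1002)) = 3 - 6387/(-285 - 5688) = 3 - 6387/(-5973) = 3 - 6387*(-1/5973) = 3 + 2129/1991 = 8102/1991 ≈ 4.0693)
(W(-4*(-6) + 0, -16) + g) + 16518 = ((-15 - 1*(-16)) + 8102/1991) + 16518 = ((-15 + 16) + 8102/1991) + 16518 = (1 + 8102/1991) + 16518 = 10093/1991 + 16518 = 32897431/1991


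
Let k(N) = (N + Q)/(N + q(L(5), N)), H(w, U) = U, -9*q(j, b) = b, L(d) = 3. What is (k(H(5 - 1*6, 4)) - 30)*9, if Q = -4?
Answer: -270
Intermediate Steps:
q(j, b) = -b/9
k(N) = 9*(-4 + N)/(8*N) (k(N) = (N - 4)/(N - N/9) = (-4 + N)/((8*N/9)) = (-4 + N)*(9/(8*N)) = 9*(-4 + N)/(8*N))
(k(H(5 - 1*6, 4)) - 30)*9 = ((9/8)*(-4 + 4)/4 - 30)*9 = ((9/8)*(1/4)*0 - 30)*9 = (0 - 30)*9 = -30*9 = -270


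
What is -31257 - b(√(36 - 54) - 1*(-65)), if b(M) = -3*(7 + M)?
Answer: -31041 + 9*I*√2 ≈ -31041.0 + 12.728*I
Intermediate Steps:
b(M) = -21 - 3*M
-31257 - b(√(36 - 54) - 1*(-65)) = -31257 - (-21 - 3*(√(36 - 54) - 1*(-65))) = -31257 - (-21 - 3*(√(-18) + 65)) = -31257 - (-21 - 3*(3*I*√2 + 65)) = -31257 - (-21 - 3*(65 + 3*I*√2)) = -31257 - (-21 + (-195 - 9*I*√2)) = -31257 - (-216 - 9*I*√2) = -31257 + (216 + 9*I*√2) = -31041 + 9*I*√2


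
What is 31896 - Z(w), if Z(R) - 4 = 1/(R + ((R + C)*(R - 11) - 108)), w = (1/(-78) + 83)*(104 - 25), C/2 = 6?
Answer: 8342134648633568/261574521781 ≈ 31892.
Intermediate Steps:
C = 12 (C = 2*6 = 12)
w = 511367/78 (w = (-1/78 + 83)*79 = (6473/78)*79 = 511367/78 ≈ 6556.0)
Z(R) = 4 + 1/(-108 + R + (-11 + R)*(12 + R)) (Z(R) = 4 + 1/(R + ((R + 12)*(R - 11) - 108)) = 4 + 1/(R + ((12 + R)*(-11 + R) - 108)) = 4 + 1/(R + ((-11 + R)*(12 + R) - 108)) = 4 + 1/(R + (-108 + (-11 + R)*(12 + R))) = 4 + 1/(-108 + R + (-11 + R)*(12 + R)))
31896 - Z(w) = 31896 - (-959 + 4*(511367/78)² + 8*(511367/78))/(-240 + (511367/78)² + 2*(511367/78)) = 31896 - (-959 + 4*(261496208689/6084) + 2045468/39)/(-240 + 261496208689/6084 + 511367/39) = 31896 - (-959 + 261496208689/1521 + 2045468/39)/261574521781/6084 = 31896 - 6084*261574523302/(261574521781*1521) = 31896 - 1*1046298093208/261574521781 = 31896 - 1046298093208/261574521781 = 8342134648633568/261574521781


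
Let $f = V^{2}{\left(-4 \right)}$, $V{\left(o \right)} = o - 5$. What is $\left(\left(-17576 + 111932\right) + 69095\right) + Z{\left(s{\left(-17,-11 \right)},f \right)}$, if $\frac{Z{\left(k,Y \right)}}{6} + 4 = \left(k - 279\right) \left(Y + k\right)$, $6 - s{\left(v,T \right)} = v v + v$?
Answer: $768377$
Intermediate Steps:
$V{\left(o \right)} = -5 + o$ ($V{\left(o \right)} = o - 5 = -5 + o$)
$s{\left(v,T \right)} = 6 - v - v^{2}$ ($s{\left(v,T \right)} = 6 - \left(v v + v\right) = 6 - \left(v^{2} + v\right) = 6 - \left(v + v^{2}\right) = 6 - v - v^{2}$)
$f = 81$ ($f = \left(-5 - 4\right)^{2} = \left(-9\right)^{2} = 81$)
$Z{\left(k,Y \right)} = -24 + 6 \left(-279 + k\right) \left(Y + k\right)$ ($Z{\left(k,Y \right)} = -24 + 6 \left(k - 279\right) \left(Y + k\right) = -24 + 6 \left(-279 + k\right) \left(Y + k\right)$)
$\left(\left(-17576 + 111932\right) + 69095\right) + Z{\left(s{\left(-17,-11 \right)},f \right)} = \left(\left(-17576 + 111932\right) + 69095\right) - \left(135618 - 6 \left(6 - -17 - \left(-17\right)^{2}\right)^{2} + 1188 \left(6 - -17 - \left(-17\right)^{2}\right)\right) = \left(94356 + 69095\right) - \left(135618 - 6 \left(6 + 17 - 289\right)^{2} + 1188 \left(6 + 17 - 289\right)\right) = 163451 - \left(135618 - 6 \left(6 + 17 - 289\right)^{2} + 1188 \left(6 + 17 - 289\right)\right) = 163451 - \left(-309666 - 424536 + 129276\right) = 163451 - -604926 = 163451 + 604926 = 768377$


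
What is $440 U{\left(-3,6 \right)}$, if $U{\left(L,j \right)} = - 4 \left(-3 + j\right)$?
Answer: $-5280$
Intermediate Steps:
$U{\left(L,j \right)} = 12 - 4 j$
$440 U{\left(-3,6 \right)} = 440 \left(12 - 24\right) = 440 \left(-12\right) = -5280$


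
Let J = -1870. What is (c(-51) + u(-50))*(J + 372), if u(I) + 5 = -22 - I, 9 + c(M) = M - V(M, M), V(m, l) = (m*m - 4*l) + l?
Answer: 4180918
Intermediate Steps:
V(m, l) = m² - 3*l (V(m, l) = (m² - 4*l) + l = m² - 3*l)
c(M) = -9 - M² + 4*M (c(M) = -9 + (M - (M² - 3*M)) = -9 + (M + (-M² + 3*M)) = -9 + (-M² + 4*M) = -9 - M² + 4*M)
u(I) = -27 - I (u(I) = -5 + (-22 - I) = -27 - I)
(c(-51) + u(-50))*(J + 372) = ((-9 - 1*(-51)² + 4*(-51)) + (-27 - 1*(-50)))*(-1870 + 372) = ((-9 - 1*2601 - 204) + (-27 + 50))*(-1498) = ((-9 - 2601 - 204) + 23)*(-1498) = (-2814 + 23)*(-1498) = -2791*(-1498) = 4180918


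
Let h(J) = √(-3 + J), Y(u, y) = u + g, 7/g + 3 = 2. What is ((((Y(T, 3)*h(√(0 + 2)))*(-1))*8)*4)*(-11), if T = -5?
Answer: -4224*I*√(3 - √2) ≈ -5319.2*I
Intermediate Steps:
g = -7 (g = 7/(-3 + 2) = 7/(-1) = 7*(-1) = -7)
Y(u, y) = -7 + u (Y(u, y) = u - 7 = -7 + u)
((((Y(T, 3)*h(√(0 + 2)))*(-1))*8)*4)*(-11) = (((((-7 - 5)*√(-3 + √(0 + 2)))*(-1))*8)*4)*(-11) = (((-12*√(-3 + √2)*(-1))*8)*4)*(-11) = (((12*√(-3 + √2))*8)*4)*(-11) = ((96*√(-3 + √2))*4)*(-11) = (384*√(-3 + √2))*(-11) = -4224*√(-3 + √2)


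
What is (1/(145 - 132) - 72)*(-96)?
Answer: 89760/13 ≈ 6904.6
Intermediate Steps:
(1/(145 - 132) - 72)*(-96) = (1/13 - 72)*(-96) = -935/13*(-96) = 89760/13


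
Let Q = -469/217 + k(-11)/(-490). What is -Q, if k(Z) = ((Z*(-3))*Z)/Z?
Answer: 33853/15190 ≈ 2.2286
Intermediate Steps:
k(Z) = -3*Z (k(Z) = ((-3*Z)*Z)/Z = (-3*Z²)/Z = -3*Z)
Q = -33853/15190 (Q = -469/217 - 3*(-11)/(-490) = -469*1/217 + 33*(-1/490) = -67/31 - 33/490 = -33853/15190 ≈ -2.2286)
-Q = -1*(-33853/15190) = 33853/15190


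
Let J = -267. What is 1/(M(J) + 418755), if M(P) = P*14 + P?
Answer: 1/414750 ≈ 2.4111e-6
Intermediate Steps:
M(P) = 15*P (M(P) = 14*P + P = 15*P)
1/(M(J) + 418755) = 1/(15*(-267) + 418755) = 1/(-4005 + 418755) = 1/414750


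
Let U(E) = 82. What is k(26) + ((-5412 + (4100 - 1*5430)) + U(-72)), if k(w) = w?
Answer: -6634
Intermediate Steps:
k(26) + ((-5412 + (4100 - 1*5430)) + U(-72)) = 26 + ((-5412 + (4100 - 1*5430)) + 82) = 26 + ((-5412 + (4100 - 5430)) + 82) = 26 + ((-5412 - 1330) + 82) = 26 + (-6742 + 82) = 26 - 6660 = -6634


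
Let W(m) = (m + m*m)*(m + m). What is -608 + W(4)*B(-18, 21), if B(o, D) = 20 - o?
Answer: 5472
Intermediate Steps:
W(m) = 2*m*(m + m²) (W(m) = (m + m²)*(2*m) = 2*m*(m + m²))
-608 + W(4)*B(-18, 21) = -608 + (2*4²*(1 + 4))*(20 - 1*(-18)) = -608 + (2*16*5)*(20 + 18) = -608 + 160*38 = -608 + 6080 = 5472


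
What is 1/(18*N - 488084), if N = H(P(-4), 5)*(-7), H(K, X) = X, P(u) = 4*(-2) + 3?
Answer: -1/488714 ≈ -2.0462e-6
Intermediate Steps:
P(u) = -5 (P(u) = -8 + 3 = -5)
N = -35 (N = 5*(-7) = -35)
1/(18*N - 488084) = 1/(18*(-35) - 488084) = 1/(-630 - 488084) = 1/(-488714) = -1/488714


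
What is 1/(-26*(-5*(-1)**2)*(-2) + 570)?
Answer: 1/310 ≈ 0.0032258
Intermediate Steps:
1/(-26*(-5*(-1)**2)*(-2) + 570) = 1/(-26*(-5*1)*(-2) + 570) = 1/(-(-130)*(-2) + 570) = 1/(-26*10 + 570) = 1/(-260 + 570) = 1/310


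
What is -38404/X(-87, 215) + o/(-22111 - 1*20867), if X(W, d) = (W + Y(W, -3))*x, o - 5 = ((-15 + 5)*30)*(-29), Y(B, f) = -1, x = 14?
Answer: 204975319/6618612 ≈ 30.970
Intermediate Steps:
o = 8705 (o = 5 + ((-15 + 5)*30)*(-29) = 5 - 10*30*(-29) = 5 - 300*(-29) = 5 + 8700 = 8705)
X(W, d) = -14 + 14*W (X(W, d) = (W - 1)*14 = (-1 + W)*14 = -14 + 14*W)
-38404/X(-87, 215) + o/(-22111 - 1*20867) = -38404/(-14 + 14*(-87)) + 8705/(-22111 - 1*20867) = -38404/(-14 - 1218) + 8705/(-22111 - 20867) = -38404/(-1232) + 8705/(-42978) = -38404*(-1/1232) + 8705*(-1/42978) = 9601/308 - 8705/42978 = 204975319/6618612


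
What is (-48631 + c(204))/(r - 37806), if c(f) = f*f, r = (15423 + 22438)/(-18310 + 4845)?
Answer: 94456975/509095651 ≈ 0.18554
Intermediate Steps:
r = -37861/13465 (r = 37861/(-13465) = 37861*(-1/13465) = -37861/13465 ≈ -2.8118)
c(f) = f²
(-48631 + c(204))/(r - 37806) = (-48631 + 204²)/(-37861/13465 - 37806) = (-48631 + 41616)/(-509095651/13465) = -7015*(-13465/509095651) = 94456975/509095651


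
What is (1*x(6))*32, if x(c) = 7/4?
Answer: 56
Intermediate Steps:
x(c) = 7/4 (x(c) = 7*(¼) = 7/4)
(1*x(6))*32 = (1*(7/4))*32 = (7/4)*32 = 56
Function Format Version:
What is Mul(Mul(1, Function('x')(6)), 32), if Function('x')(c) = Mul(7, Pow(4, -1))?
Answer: 56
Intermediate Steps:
Function('x')(c) = Rational(7, 4) (Function('x')(c) = Mul(7, Rational(1, 4)) = Rational(7, 4))
Mul(Mul(1, Function('x')(6)), 32) = Mul(Mul(1, Rational(7, 4)), 32) = Mul(Rational(7, 4), 32) = 56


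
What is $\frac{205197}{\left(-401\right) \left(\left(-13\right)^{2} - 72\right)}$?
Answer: $- \frac{205197}{38897} \approx -5.2754$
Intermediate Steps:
$\frac{205197}{\left(-401\right) \left(\left(-13\right)^{2} - 72\right)} = \frac{205197}{\left(-401\right) \left(169 - 72\right)} = \frac{205197}{\left(-401\right) 97} = \frac{205197}{-38897} = 205197 \left(- \frac{1}{38897}\right) = - \frac{205197}{38897}$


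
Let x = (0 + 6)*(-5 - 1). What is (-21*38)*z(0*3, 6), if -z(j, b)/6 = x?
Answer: -172368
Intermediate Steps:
x = -36 (x = 6*(-6) = -36)
z(j, b) = 216 (z(j, b) = -6*(-36) = 216)
(-21*38)*z(0*3, 6) = -21*38*216 = -798*216 = -172368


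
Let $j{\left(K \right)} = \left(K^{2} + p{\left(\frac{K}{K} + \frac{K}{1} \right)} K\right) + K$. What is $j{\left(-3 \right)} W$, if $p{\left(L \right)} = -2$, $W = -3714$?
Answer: $-44568$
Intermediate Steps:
$j{\left(K \right)} = K^{2} - K$ ($j{\left(K \right)} = \left(K^{2} - 2 K\right) + K = K^{2} - K$)
$j{\left(-3 \right)} W = - 3 \left(-1 - 3\right) \left(-3714\right) = \left(-3\right) \left(-4\right) \left(-3714\right) = 12 \left(-3714\right) = -44568$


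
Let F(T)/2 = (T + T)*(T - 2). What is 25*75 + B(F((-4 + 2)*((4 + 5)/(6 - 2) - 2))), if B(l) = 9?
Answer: 1884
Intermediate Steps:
F(T) = 4*T*(-2 + T) (F(T) = 2*((T + T)*(T - 2)) = 2*((2*T)*(-2 + T)) = 2*(2*T*(-2 + T)) = 4*T*(-2 + T))
25*75 + B(F((-4 + 2)*((4 + 5)/(6 - 2) - 2))) = 25*75 + 9 = 1875 + 9 = 1884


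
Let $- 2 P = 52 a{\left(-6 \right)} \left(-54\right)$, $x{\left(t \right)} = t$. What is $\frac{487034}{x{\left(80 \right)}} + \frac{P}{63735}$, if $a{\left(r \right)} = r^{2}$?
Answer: $\frac{1034838517}{169960} \approx 6088.7$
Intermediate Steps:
$P = 50544$ ($P = - \frac{52 \left(-6\right)^{2} \left(-54\right)}{2} = - \frac{52 \cdot 36 \left(-54\right)}{2} = - \frac{1872 \left(-54\right)}{2} = \left(- \frac{1}{2}\right) \left(-101088\right) = 50544$)
$\frac{487034}{x{\left(80 \right)}} + \frac{P}{63735} = \frac{487034}{80} + \frac{50544}{63735} = 487034 \cdot \frac{1}{80} + 50544 \cdot \frac{1}{63735} = \frac{243517}{40} + \frac{16848}{21245} = \frac{1034838517}{169960}$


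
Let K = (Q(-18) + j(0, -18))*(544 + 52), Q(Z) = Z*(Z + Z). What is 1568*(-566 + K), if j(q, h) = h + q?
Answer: 587865152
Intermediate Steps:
Q(Z) = 2*Z**2 (Q(Z) = Z*(2*Z) = 2*Z**2)
K = 375480 (K = (2*(-18)**2 + (-18 + 0))*(544 + 52) = (2*324 - 18)*596 = (648 - 18)*596 = 630*596 = 375480)
1568*(-566 + K) = 1568*(-566 + 375480) = 1568*374914 = 587865152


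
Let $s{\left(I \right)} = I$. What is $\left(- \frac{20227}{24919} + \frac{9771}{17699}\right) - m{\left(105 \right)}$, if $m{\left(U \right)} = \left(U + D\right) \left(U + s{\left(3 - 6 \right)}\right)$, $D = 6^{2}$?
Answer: $- \frac{6343171655666}{441041381} \approx -14382.0$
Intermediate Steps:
$D = 36$
$m{\left(U \right)} = \left(-3 + U\right) \left(36 + U\right)$ ($m{\left(U \right)} = \left(U + 36\right) \left(U + \left(3 - 6\right)\right) = \left(36 + U\right) \left(U - 3\right) = \left(36 + U\right) \left(-3 + U\right) = \left(-3 + U\right) \left(36 + U\right)$)
$\left(- \frac{20227}{24919} + \frac{9771}{17699}\right) - m{\left(105 \right)} = \left(- \frac{20227}{24919} + \frac{9771}{17699}\right) - \left(-108 + 105^{2} + 33 \cdot 105\right) = \left(\left(-20227\right) \frac{1}{24919} + 9771 \cdot \frac{1}{17699}\right) - \left(-108 + 11025 + 3465\right) = \left(- \frac{20227}{24919} + \frac{9771}{17699}\right) - 14382 = - \frac{114514124}{441041381} - 14382 = - \frac{6343171655666}{441041381}$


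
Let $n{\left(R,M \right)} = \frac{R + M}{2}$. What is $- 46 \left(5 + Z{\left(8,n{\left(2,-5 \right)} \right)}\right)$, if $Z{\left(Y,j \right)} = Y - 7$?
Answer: $-276$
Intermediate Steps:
$n{\left(R,M \right)} = \frac{M}{2} + \frac{R}{2}$ ($n{\left(R,M \right)} = \left(M + R\right) \frac{1}{2} = \frac{M}{2} + \frac{R}{2}$)
$Z{\left(Y,j \right)} = -7 + Y$
$- 46 \left(5 + Z{\left(8,n{\left(2,-5 \right)} \right)}\right) = - 46 \left(5 + \left(-7 + 8\right)\right) = - 46 \left(5 + 1\right) = \left(-46\right) 6 = -276$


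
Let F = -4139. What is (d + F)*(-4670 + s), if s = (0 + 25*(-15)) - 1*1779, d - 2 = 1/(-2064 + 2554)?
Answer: 6916564148/245 ≈ 2.8231e+7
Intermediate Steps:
d = 981/490 (d = 2 + 1/(-2064 + 2554) = 2 + 1/490 = 981/490 ≈ 2.0020)
s = -2154 (s = (0 - 375) - 1779 = -375 - 1779 = -2154)
(d + F)*(-4670 + s) = (981/490 - 4139)*(-4670 - 2154) = -2027129/490*(-6824) = 6916564148/245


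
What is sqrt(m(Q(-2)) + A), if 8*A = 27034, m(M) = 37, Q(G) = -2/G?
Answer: sqrt(13665)/2 ≈ 58.449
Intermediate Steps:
A = 13517/4 (A = (1/8)*27034 = 13517/4 ≈ 3379.3)
sqrt(m(Q(-2)) + A) = sqrt(37 + 13517/4) = sqrt(13665/4) = sqrt(13665)/2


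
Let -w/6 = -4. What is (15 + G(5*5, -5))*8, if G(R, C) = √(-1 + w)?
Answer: 120 + 8*√23 ≈ 158.37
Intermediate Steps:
w = 24 (w = -6*(-4) = 24)
G(R, C) = √23 (G(R, C) = √(-1 + 24) = √23)
(15 + G(5*5, -5))*8 = (15 + √23)*8 = 120 + 8*√23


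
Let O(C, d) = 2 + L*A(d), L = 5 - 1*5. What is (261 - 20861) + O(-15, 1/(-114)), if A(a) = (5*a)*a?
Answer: -20598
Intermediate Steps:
L = 0 (L = 5 - 5 = 0)
A(a) = 5*a²
O(C, d) = 2 (O(C, d) = 2 + 0*(5*d²) = 2 + 0 = 2)
(261 - 20861) + O(-15, 1/(-114)) = (261 - 20861) + 2 = -20600 + 2 = -20598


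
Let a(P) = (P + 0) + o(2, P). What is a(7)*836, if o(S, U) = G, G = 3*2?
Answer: 10868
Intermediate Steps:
G = 6
o(S, U) = 6
a(P) = 6 + P (a(P) = (P + 0) + 6 = P + 6 = 6 + P)
a(7)*836 = (6 + 7)*836 = 13*836 = 10868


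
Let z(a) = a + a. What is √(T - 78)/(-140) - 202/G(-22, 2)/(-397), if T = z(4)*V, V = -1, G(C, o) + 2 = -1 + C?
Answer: -202/9925 - I*√86/140 ≈ -0.020353 - 0.06624*I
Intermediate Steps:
z(a) = 2*a
G(C, o) = -3 + C (G(C, o) = -2 + (-1 + C) = -3 + C)
T = -8 (T = (2*4)*(-1) = 8*(-1) = -8)
√(T - 78)/(-140) - 202/G(-22, 2)/(-397) = √(-8 - 78)/(-140) - 202/(-3 - 22)/(-397) = √(-86)*(-1/140) - 202/(-25)*(-1/397) = (I*√86)*(-1/140) - 202*(-1/25)*(-1/397) = -I*√86/140 + (202/25)*(-1/397) = -I*√86/140 - 202/9925 = -202/9925 - I*√86/140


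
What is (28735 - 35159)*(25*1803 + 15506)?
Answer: -389172344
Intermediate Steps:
(28735 - 35159)*(25*1803 + 15506) = -6424*(45075 + 15506) = -6424*60581 = -389172344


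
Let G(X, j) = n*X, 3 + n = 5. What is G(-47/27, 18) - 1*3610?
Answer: -97564/27 ≈ -3613.5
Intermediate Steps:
n = 2 (n = -3 + 5 = 2)
G(X, j) = 2*X
G(-47/27, 18) - 1*3610 = 2*(-47/27) - 1*3610 = 2*(-47*1/27) - 3610 = 2*(-47/27) - 3610 = -94/27 - 3610 = -97564/27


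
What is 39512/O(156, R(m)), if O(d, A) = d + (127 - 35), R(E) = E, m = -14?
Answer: 4939/31 ≈ 159.32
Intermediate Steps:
O(d, A) = 92 + d (O(d, A) = d + 92 = 92 + d)
39512/O(156, R(m)) = 39512/(92 + 156) = 39512/248 = 39512*(1/248) = 4939/31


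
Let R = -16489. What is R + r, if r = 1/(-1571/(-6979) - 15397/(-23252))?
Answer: -2373999051687/143984555 ≈ -16488.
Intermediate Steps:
r = 162275708/143984555 (r = 1/(-1571*(-1/6979) - 15397*(-1/23252)) = 1/(1571/6979 + 15397/23252) = 1/(143984555/162275708) = 162275708/143984555 ≈ 1.1270)
R + r = -16489 + 162275708/143984555 = -2373999051687/143984555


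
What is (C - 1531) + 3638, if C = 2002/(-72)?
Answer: 74851/36 ≈ 2079.2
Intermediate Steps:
C = -1001/36 (C = 2002*(-1/72) = -1001/36 ≈ -27.806)
(C - 1531) + 3638 = (-1001/36 - 1531) + 3638 = -56117/36 + 3638 = 74851/36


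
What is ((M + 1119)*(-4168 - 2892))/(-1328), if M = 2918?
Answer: 7125305/332 ≈ 21462.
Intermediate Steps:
((M + 1119)*(-4168 - 2892))/(-1328) = ((2918 + 1119)*(-4168 - 2892))/(-1328) = (4037*(-7060))*(-1/1328) = -28501220*(-1/1328) = 7125305/332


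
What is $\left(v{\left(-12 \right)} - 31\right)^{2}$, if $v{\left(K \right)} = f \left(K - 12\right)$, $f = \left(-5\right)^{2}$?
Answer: $398161$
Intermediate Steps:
$f = 25$
$v{\left(K \right)} = -300 + 25 K$ ($v{\left(K \right)} = 25 \left(K - 12\right) = 25 \left(-12 + K\right) = -300 + 25 K$)
$\left(v{\left(-12 \right)} - 31\right)^{2} = \left(\left(-300 + 25 \left(-12\right)\right) - 31\right)^{2} = \left(\left(-300 - 300\right) - 31\right)^{2} = \left(-600 - 31\right)^{2} = \left(-631\right)^{2} = 398161$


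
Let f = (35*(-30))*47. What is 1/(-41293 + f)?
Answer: -1/90643 ≈ -1.1032e-5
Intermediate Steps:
f = -49350 (f = -1050*47 = -49350)
1/(-41293 + f) = 1/(-41293 - 49350) = 1/(-90643) = -1/90643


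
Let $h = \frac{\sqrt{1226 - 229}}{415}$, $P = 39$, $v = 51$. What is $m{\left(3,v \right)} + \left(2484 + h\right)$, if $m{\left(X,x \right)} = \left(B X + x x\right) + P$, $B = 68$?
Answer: $5328 + \frac{\sqrt{997}}{415} \approx 5328.1$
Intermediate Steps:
$m{\left(X,x \right)} = 39 + x^{2} + 68 X$ ($m{\left(X,x \right)} = \left(68 X + x x\right) + 39 = \left(68 X + x^{2}\right) + 39 = \left(x^{2} + 68 X\right) + 39 = 39 + x^{2} + 68 X$)
$h = \frac{\sqrt{997}}{415}$ ($h = \sqrt{997} \cdot \frac{1}{415} = \frac{\sqrt{997}}{415} \approx 0.076085$)
$m{\left(3,v \right)} + \left(2484 + h\right) = \left(39 + 51^{2} + 68 \cdot 3\right) + \left(2484 + \frac{\sqrt{997}}{415}\right) = \left(39 + 2601 + 204\right) + \left(2484 + \frac{\sqrt{997}}{415}\right) = 2844 + \left(2484 + \frac{\sqrt{997}}{415}\right) = 5328 + \frac{\sqrt{997}}{415}$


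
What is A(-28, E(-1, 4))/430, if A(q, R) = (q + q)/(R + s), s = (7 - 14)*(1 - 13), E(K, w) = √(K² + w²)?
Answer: -2352/1513385 + 28*√17/1513385 ≈ -0.0014778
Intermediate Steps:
s = 84 (s = -7*(-12) = 84)
A(q, R) = 2*q/(84 + R) (A(q, R) = (q + q)/(R + 84) = (2*q)/(84 + R) = 2*q/(84 + R))
A(-28, E(-1, 4))/430 = (2*(-28)/(84 + √((-1)² + 4²)))/430 = (2*(-28)/(84 + √(1 + 16)))*(1/430) = (2*(-28)/(84 + √17))*(1/430) = -56/(84 + √17)*(1/430) = -28/(215*(84 + √17))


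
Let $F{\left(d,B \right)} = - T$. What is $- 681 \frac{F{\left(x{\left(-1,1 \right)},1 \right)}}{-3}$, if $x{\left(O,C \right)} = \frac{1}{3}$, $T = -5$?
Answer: $1135$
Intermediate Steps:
$x{\left(O,C \right)} = \frac{1}{3}$
$F{\left(d,B \right)} = 5$ ($F{\left(d,B \right)} = \left(-1\right) \left(-5\right) = 5$)
$- 681 \frac{F{\left(x{\left(-1,1 \right)},1 \right)}}{-3} = - 681 \frac{5}{-3} = - 681 \cdot 5 \left(- \frac{1}{3}\right) = \left(-681\right) \left(- \frac{5}{3}\right) = 1135$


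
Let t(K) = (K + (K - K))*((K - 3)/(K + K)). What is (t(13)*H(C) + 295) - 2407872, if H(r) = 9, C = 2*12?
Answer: -2407532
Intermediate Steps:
C = 24
t(K) = -3/2 + K/2 (t(K) = (K + 0)*((-3 + K)/((2*K))) = K*((-3 + K)*(1/(2*K))) = K*((-3 + K)/(2*K)) = -3/2 + K/2)
(t(13)*H(C) + 295) - 2407872 = ((-3/2 + (½)*13)*9 + 295) - 2407872 = ((-3/2 + 13/2)*9 + 295) - 2407872 = (5*9 + 295) - 2407872 = (45 + 295) - 2407872 = 340 - 2407872 = -2407532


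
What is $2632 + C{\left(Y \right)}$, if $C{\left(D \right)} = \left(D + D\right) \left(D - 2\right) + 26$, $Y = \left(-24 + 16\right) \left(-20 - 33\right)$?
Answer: $360514$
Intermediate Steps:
$Y = 424$ ($Y = \left(-8\right) \left(-53\right) = 424$)
$C{\left(D \right)} = 26 + 2 D \left(-2 + D\right)$ ($C{\left(D \right)} = 2 D \left(-2 + D\right) + 26 = 26 + 2 D \left(-2 + D\right)$)
$2632 + C{\left(Y \right)} = 2632 + \left(26 - 1696 + 2 \cdot 424^{2}\right) = 2632 + \left(26 - 1696 + 2 \cdot 179776\right) = 2632 + \left(26 - 1696 + 359552\right) = 2632 + 357882 = 360514$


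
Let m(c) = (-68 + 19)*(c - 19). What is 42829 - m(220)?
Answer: 52678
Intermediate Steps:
m(c) = 931 - 49*c (m(c) = -49*(-19 + c) = 931 - 49*c)
42829 - m(220) = 42829 - (931 - 49*220) = 42829 - (931 - 10780) = 42829 - 1*(-9849) = 42829 + 9849 = 52678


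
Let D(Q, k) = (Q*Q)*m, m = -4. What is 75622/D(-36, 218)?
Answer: -37811/2592 ≈ -14.588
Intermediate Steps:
D(Q, k) = -4*Q**2 (D(Q, k) = (Q*Q)*(-4) = Q**2*(-4) = -4*Q**2)
75622/D(-36, 218) = 75622/((-4*(-36)**2)) = 75622/((-4*1296)) = 75622/(-5184) = 75622*(-1/5184) = -37811/2592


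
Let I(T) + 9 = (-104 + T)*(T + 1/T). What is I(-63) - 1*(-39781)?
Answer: 3168626/63 ≈ 50296.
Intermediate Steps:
I(T) = -9 + (-104 + T)*(T + 1/T)
I(-63) - 1*(-39781) = (-8 + (-63)² - 104*(-63) - 104/(-63)) - 1*(-39781) = (-8 + 3969 + 6552 - 104*(-1/63)) + 39781 = (-8 + 3969 + 6552 + 104/63) + 39781 = 662423/63 + 39781 = 3168626/63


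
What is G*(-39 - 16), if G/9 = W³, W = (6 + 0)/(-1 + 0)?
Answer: 106920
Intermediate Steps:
W = -6 (W = 6/(-1) = 6*(-1) = -6)
G = -1944 (G = 9*(-6)³ = 9*(-216) = -1944)
G*(-39 - 16) = -1944*(-39 - 16) = -1944*(-55) = 106920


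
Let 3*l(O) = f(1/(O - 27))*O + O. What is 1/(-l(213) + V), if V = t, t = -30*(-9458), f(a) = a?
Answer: 186/52762363 ≈ 3.5252e-6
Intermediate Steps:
l(O) = O/3 + O/(3*(-27 + O)) (l(O) = (O/(O - 27) + O)/3 = (O/(-27 + O) + O)/3 = (O + O/(-27 + O))/3 = O/3 + O/(3*(-27 + O)))
t = 283740
V = 283740
1/(-l(213) + V) = 1/(-213*(-26 + 213)/(3*(-27 + 213)) + 283740) = 1/(-213*187/(3*186) + 283740) = 1/(-1*13277/186 + 283740) = 1/(-13277/186 + 283740) = 1/(52762363/186) = 186/52762363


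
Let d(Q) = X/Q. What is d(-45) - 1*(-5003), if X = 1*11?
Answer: 225124/45 ≈ 5002.8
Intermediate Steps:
X = 11
d(Q) = 11/Q
d(-45) - 1*(-5003) = 11/(-45) - 1*(-5003) = 11*(-1/45) + 5003 = -11/45 + 5003 = 225124/45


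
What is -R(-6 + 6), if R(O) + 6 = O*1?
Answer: 6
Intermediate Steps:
R(O) = -6 + O (R(O) = -6 + O*1 = -6 + O)
-R(-6 + 6) = -(-6 + (-6 + 6)) = -(-6 + 0) = -1*(-6) = 6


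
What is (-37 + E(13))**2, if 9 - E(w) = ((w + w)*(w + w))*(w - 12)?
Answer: 495616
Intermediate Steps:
E(w) = 9 - 4*w**2*(-12 + w) (E(w) = 9 - (w + w)*(w + w)*(w - 12) = 9 - (2*w)*(2*w)*(-12 + w) = 9 - 4*w**2*(-12 + w))
(-37 + E(13))**2 = (-37 + (9 - 4*13**3 + 48*13**2))**2 = (-37 + (9 - 4*2197 + 48*169))**2 = (-37 + (9 - 8788 + 8112))**2 = (-37 - 667)**2 = (-704)**2 = 495616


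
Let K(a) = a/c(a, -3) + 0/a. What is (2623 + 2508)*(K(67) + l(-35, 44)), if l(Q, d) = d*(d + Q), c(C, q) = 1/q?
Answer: 1000545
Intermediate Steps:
l(Q, d) = d*(Q + d)
K(a) = -3*a (K(a) = a/(1/(-3)) + 0/a = a/(-⅓) + 0 = a*(-3) + 0 = -3*a + 0 = -3*a)
(2623 + 2508)*(K(67) + l(-35, 44)) = (2623 + 2508)*(-3*67 + 44*(-35 + 44)) = 5131*(-201 + 44*9) = 5131*(-201 + 396) = 5131*195 = 1000545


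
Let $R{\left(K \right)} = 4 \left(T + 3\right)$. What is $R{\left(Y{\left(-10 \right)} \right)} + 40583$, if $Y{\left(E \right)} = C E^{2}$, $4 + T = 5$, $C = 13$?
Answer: $40599$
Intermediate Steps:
$T = 1$ ($T = -4 + 5 = 1$)
$Y{\left(E \right)} = 13 E^{2}$
$R{\left(K \right)} = 16$ ($R{\left(K \right)} = 4 \left(1 + 3\right) = 4 \cdot 4 = 16$)
$R{\left(Y{\left(-10 \right)} \right)} + 40583 = 16 + 40583 = 40599$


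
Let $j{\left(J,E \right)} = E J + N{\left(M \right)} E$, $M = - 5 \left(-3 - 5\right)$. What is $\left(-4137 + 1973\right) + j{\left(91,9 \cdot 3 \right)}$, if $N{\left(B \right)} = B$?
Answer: $1373$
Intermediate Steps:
$M = 40$ ($M = \left(-5\right) \left(-8\right) = 40$)
$j{\left(J,E \right)} = 40 E + E J$ ($j{\left(J,E \right)} = E J + 40 E = 40 E + E J$)
$\left(-4137 + 1973\right) + j{\left(91,9 \cdot 3 \right)} = \left(-4137 + 1973\right) + 9 \cdot 3 \left(40 + 91\right) = -2164 + 27 \cdot 131 = -2164 + 3537 = 1373$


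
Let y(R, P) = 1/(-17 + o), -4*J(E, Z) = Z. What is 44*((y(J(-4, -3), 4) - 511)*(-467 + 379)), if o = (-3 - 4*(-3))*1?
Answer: 1979076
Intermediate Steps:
J(E, Z) = -Z/4
o = 9 (o = (-3 + 12)*1 = 9*1 = 9)
y(R, P) = -⅛ (y(R, P) = 1/(-17 + 9) = 1/(-8) = -⅛)
44*((y(J(-4, -3), 4) - 511)*(-467 + 379)) = 44*((-⅛ - 511)*(-467 + 379)) = 44*(-4089/8*(-88)) = 44*44979 = 1979076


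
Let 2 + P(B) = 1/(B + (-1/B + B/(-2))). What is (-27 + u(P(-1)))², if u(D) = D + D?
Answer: 729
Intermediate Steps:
P(B) = -2 + 1/(B/2 - 1/B) (P(B) = -2 + 1/(B + (-1/B + B/(-2))) = -2 + 1/(B + (-1/B + B*(-½))) = -2 + 1/(B + (-1/B - B/2)) = -2 + 1/(B/2 - 1/B))
u(D) = 2*D
(-27 + u(P(-1)))² = (-27 + 2*(2*(2 - 1 - 1*(-1)²)/(-2 + (-1)²)))² = (-27 + 2*(2*(2 - 1 - 1*1)/(-2 + 1)))² = (-27 + 2*(2*(2 - 1 - 1)/(-1)))² = (-27 + 2*(2*(-1)*0))² = (-27 + 2*0)² = (-27 + 0)² = (-27)² = 729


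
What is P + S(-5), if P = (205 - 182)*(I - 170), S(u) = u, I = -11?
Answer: -4168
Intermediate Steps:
P = -4163 (P = (205 - 182)*(-11 - 170) = 23*(-181) = -4163)
P + S(-5) = -4163 - 5 = -4168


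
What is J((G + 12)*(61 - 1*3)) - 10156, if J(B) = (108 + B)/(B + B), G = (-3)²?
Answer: -4123115/406 ≈ -10155.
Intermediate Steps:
G = 9
J(B) = (108 + B)/(2*B) (J(B) = (108 + B)/((2*B)) = (108 + B)*(1/(2*B)) = (108 + B)/(2*B))
J((G + 12)*(61 - 1*3)) - 10156 = (108 + (9 + 12)*(61 - 1*3))/(2*(((9 + 12)*(61 - 1*3)))) - 10156 = (108 + 21*(61 - 3))/(2*((21*(61 - 3)))) - 10156 = (108 + 21*58)/(2*((21*58))) - 10156 = (½)*(108 + 1218)/1218 - 10156 = (½)*(1/1218)*1326 - 10156 = 221/406 - 10156 = -4123115/406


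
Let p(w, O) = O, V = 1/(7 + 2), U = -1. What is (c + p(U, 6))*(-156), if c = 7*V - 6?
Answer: -364/3 ≈ -121.33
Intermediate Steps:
V = ⅑ (V = 1/9 = ⅑ ≈ 0.11111)
c = -47/9 (c = 7*(⅑) - 6 = 7/9 - 6 = -47/9 ≈ -5.2222)
(c + p(U, 6))*(-156) = (-47/9 + 6)*(-156) = (7/9)*(-156) = -364/3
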